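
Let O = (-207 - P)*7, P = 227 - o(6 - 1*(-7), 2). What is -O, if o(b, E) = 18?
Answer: 2912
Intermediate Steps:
P = 209 (P = 227 - 1*18 = 227 - 18 = 209)
O = -2912 (O = (-207 - 1*209)*7 = (-207 - 209)*7 = -416*7 = -2912)
-O = -1*(-2912) = 2912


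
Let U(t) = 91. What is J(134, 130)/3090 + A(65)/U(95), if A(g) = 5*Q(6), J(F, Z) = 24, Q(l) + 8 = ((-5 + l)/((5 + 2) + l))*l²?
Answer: -170368/609245 ≈ -0.27964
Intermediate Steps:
Q(l) = -8 + l²*(-5 + l)/(7 + l) (Q(l) = -8 + ((-5 + l)/((5 + 2) + l))*l² = -8 + ((-5 + l)/(7 + l))*l² = -8 + l²*(-5 + l)/(7 + l))
A(g) = -340/13 (A(g) = 5*((-56 + 6³ - 8*6 - 5*6²)/(7 + 6)) = 5*((-56 + 216 - 48 - 5*36)/13) = 5*((-56 + 216 - 48 - 180)/13) = 5*((1/13)*(-68)) = 5*(-68/13) = -340/13)
J(134, 130)/3090 + A(65)/U(95) = 24/3090 - 340/13/91 = 24*(1/3090) - 340/13*1/91 = 4/515 - 340/1183 = -170368/609245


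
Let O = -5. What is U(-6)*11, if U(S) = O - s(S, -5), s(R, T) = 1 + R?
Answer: 0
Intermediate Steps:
U(S) = -6 - S (U(S) = -5 - (1 + S) = -5 + (-1 - S) = -6 - S)
U(-6)*11 = (-6 - 1*(-6))*11 = (-6 + 6)*11 = 0*11 = 0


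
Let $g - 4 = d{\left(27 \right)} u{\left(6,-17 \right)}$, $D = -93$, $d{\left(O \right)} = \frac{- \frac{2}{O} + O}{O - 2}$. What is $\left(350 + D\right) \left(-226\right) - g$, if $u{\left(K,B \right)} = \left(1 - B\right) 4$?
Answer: $- \frac{4362266}{75} \approx -58164.0$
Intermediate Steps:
$d{\left(O \right)} = \frac{O - \frac{2}{O}}{-2 + O}$
$u{\left(K,B \right)} = 4 - 4 B$
$g = \frac{6116}{75}$ ($g = 4 + \frac{-2 + 27^{2}}{27 \left(-2 + 27\right)} \left(4 - -68\right) = 4 + \frac{-2 + 729}{27 \cdot 25} \left(4 + 68\right) = 4 + \frac{1}{27} \cdot \frac{1}{25} \cdot 727 \cdot 72 = 4 + \frac{727}{675} \cdot 72 = 4 + \frac{5816}{75} = \frac{6116}{75} \approx 81.547$)
$\left(350 + D\right) \left(-226\right) - g = \left(350 - 93\right) \left(-226\right) - \frac{6116}{75} = 257 \left(-226\right) - \frac{6116}{75} = -58082 - \frac{6116}{75} = - \frac{4362266}{75}$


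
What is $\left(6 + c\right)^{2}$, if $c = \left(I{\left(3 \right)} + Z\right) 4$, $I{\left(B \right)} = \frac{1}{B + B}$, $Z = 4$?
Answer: $\frac{4624}{9} \approx 513.78$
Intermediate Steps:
$I{\left(B \right)} = \frac{1}{2 B}$
$c = \frac{50}{3}$ ($c = \left(\frac{1}{2 \cdot 3} + 4\right) 4 = \left(\frac{1}{2} \cdot \frac{1}{3} + 4\right) 4 = \left(\frac{1}{6} + 4\right) 4 = \frac{25}{6} \cdot 4 = \frac{50}{3} \approx 16.667$)
$\left(6 + c\right)^{2} = \left(6 + \frac{50}{3}\right)^{2} = \left(\frac{68}{3}\right)^{2} = \frac{4624}{9}$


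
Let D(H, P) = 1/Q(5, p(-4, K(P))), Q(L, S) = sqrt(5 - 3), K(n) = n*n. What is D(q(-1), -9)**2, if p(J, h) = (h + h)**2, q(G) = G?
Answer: 1/2 ≈ 0.50000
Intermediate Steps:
K(n) = n**2
p(J, h) = 4*h**2 (p(J, h) = (2*h)**2 = 4*h**2)
Q(L, S) = sqrt(2)
D(H, P) = sqrt(2)/2 (D(H, P) = 1/(sqrt(2)) = sqrt(2)/2)
D(q(-1), -9)**2 = (sqrt(2)/2)**2 = 1/2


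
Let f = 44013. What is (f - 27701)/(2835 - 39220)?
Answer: -16312/36385 ≈ -0.44832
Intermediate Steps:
(f - 27701)/(2835 - 39220) = (44013 - 27701)/(2835 - 39220) = 16312/(-36385) = 16312*(-1/36385) = -16312/36385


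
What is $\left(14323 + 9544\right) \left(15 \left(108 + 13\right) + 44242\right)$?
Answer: $1099242419$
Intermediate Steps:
$\left(14323 + 9544\right) \left(15 \left(108 + 13\right) + 44242\right) = 23867 \left(15 \cdot 121 + 44242\right) = 23867 \left(1815 + 44242\right) = 23867 \cdot 46057 = 1099242419$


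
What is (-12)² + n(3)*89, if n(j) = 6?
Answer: 678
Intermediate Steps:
(-12)² + n(3)*89 = (-12)² + 6*89 = 144 + 534 = 678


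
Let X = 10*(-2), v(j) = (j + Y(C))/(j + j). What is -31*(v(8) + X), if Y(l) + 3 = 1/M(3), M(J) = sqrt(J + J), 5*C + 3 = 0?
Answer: 9765/16 - 31*sqrt(6)/96 ≈ 609.52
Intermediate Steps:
C = -3/5 (C = -3/5 + (1/5)*0 = -3/5 + 0 = -3/5 ≈ -0.60000)
M(J) = sqrt(2)*sqrt(J) (M(J) = sqrt(2*J) = sqrt(2)*sqrt(J))
Y(l) = -3 + sqrt(6)/6 (Y(l) = -3 + 1/(sqrt(2)*sqrt(3)) = -3 + 1/(sqrt(6)) = -3 + sqrt(6)/6)
v(j) = (-3 + j + sqrt(6)/6)/(2*j) (v(j) = (j + (-3 + sqrt(6)/6))/(j + j) = (-3 + j + sqrt(6)/6)/((2*j)) = (-3 + j + sqrt(6)/6)*(1/(2*j)) = (-3 + j + sqrt(6)/6)/(2*j))
X = -20
-31*(v(8) + X) = -31*((1/12)*(-18 + sqrt(6) + 6*8)/8 - 20) = -31*((1/12)*(1/8)*(-18 + sqrt(6) + 48) - 20) = -31*((1/12)*(1/8)*(30 + sqrt(6)) - 20) = -31*((5/16 + sqrt(6)/96) - 20) = -31*(-315/16 + sqrt(6)/96) = 9765/16 - 31*sqrt(6)/96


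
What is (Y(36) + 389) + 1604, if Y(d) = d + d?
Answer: 2065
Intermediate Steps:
Y(d) = 2*d
(Y(36) + 389) + 1604 = (2*36 + 389) + 1604 = (72 + 389) + 1604 = 461 + 1604 = 2065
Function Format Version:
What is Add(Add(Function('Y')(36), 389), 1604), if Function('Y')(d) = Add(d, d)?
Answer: 2065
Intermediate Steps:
Function('Y')(d) = Mul(2, d)
Add(Add(Function('Y')(36), 389), 1604) = Add(Add(Mul(2, 36), 389), 1604) = Add(Add(72, 389), 1604) = Add(461, 1604) = 2065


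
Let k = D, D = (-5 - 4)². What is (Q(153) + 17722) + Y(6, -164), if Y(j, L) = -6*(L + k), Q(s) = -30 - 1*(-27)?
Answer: 18217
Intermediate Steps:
Q(s) = -3 (Q(s) = -30 + 27 = -3)
D = 81 (D = (-9)² = 81)
k = 81
Y(j, L) = -486 - 6*L (Y(j, L) = -6*(L + 81) = -6*(81 + L) = -486 - 6*L)
(Q(153) + 17722) + Y(6, -164) = (-3 + 17722) + (-486 - 6*(-164)) = 17719 + (-486 + 984) = 17719 + 498 = 18217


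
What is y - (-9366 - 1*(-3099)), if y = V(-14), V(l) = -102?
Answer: 6165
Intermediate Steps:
y = -102
y - (-9366 - 1*(-3099)) = -102 - (-9366 - 1*(-3099)) = -102 - (-9366 + 3099) = -102 - 1*(-6267) = -102 + 6267 = 6165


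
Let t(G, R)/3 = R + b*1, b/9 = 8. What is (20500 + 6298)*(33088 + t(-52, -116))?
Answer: 883154888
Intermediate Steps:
b = 72 (b = 9*8 = 72)
t(G, R) = 216 + 3*R (t(G, R) = 3*(R + 72*1) = 3*(R + 72) = 3*(72 + R) = 216 + 3*R)
(20500 + 6298)*(33088 + t(-52, -116)) = (20500 + 6298)*(33088 + (216 + 3*(-116))) = 26798*(33088 + (216 - 348)) = 26798*(33088 - 132) = 26798*32956 = 883154888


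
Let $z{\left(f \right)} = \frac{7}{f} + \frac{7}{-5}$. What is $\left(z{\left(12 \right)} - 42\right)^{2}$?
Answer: $\frac{6599761}{3600} \approx 1833.3$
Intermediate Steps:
$z{\left(f \right)} = - \frac{7}{5} + \frac{7}{f}$ ($z{\left(f \right)} = \frac{7}{f} + 7 \left(- \frac{1}{5}\right) = \frac{7}{f} - \frac{7}{5} = - \frac{7}{5} + \frac{7}{f}$)
$\left(z{\left(12 \right)} - 42\right)^{2} = \left(\left(- \frac{7}{5} + \frac{7}{12}\right) - 42\right)^{2} = \left(- \frac{49}{60} - 42\right)^{2} = \left(- \frac{2569}{60}\right)^{2} = \frac{6599761}{3600}$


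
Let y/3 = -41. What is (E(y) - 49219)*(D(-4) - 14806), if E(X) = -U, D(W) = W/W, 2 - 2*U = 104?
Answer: 727932240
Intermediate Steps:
U = -51 (U = 1 - 1/2*104 = 1 - 52 = -51)
D(W) = 1
y = -123 (y = 3*(-41) = -123)
E(X) = 51 (E(X) = -1*(-51) = 51)
(E(y) - 49219)*(D(-4) - 14806) = (51 - 49219)*(1 - 14806) = -49168*(-14805) = 727932240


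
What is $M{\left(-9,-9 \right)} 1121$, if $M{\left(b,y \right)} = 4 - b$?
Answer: $14573$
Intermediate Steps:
$M{\left(-9,-9 \right)} 1121 = \left(4 - -9\right) 1121 = \left(4 + 9\right) 1121 = 13 \cdot 1121 = 14573$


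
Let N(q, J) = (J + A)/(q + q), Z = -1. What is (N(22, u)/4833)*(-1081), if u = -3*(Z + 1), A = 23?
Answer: -24863/212652 ≈ -0.11692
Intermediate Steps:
u = 0 (u = -3*(-1 + 1) = -3*0 = 0)
N(q, J) = (23 + J)/(2*q) (N(q, J) = (J + 23)/(q + q) = (23 + J)/((2*q)) = (23 + J)*(1/(2*q)) = (23 + J)/(2*q))
(N(22, u)/4833)*(-1081) = (((1/2)*(23 + 0)/22)/4833)*(-1081) = (((1/2)*(1/22)*23)*(1/4833))*(-1081) = ((23/44)*(1/4833))*(-1081) = (23/212652)*(-1081) = -24863/212652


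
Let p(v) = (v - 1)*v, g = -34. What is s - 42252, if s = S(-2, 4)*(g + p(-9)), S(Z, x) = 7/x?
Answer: -42154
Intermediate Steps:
p(v) = v*(-1 + v) (p(v) = (-1 + v)*v = v*(-1 + v))
s = 98 (s = (7/4)*(-34 - 9*(-1 - 9)) = (7*(1/4))*(-34 - 9*(-10)) = 7*(-34 + 90)/4 = (7/4)*56 = 98)
s - 42252 = 98 - 42252 = -42154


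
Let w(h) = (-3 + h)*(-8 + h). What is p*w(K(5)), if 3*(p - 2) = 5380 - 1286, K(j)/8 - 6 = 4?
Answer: 7576800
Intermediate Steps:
K(j) = 80 (K(j) = 48 + 8*4 = 48 + 32 = 80)
w(h) = (-8 + h)*(-3 + h)
p = 4100/3 (p = 2 + (5380 - 1286)/3 = 2 + (1/3)*4094 = 2 + 4094/3 = 4100/3 ≈ 1366.7)
p*w(K(5)) = 4100*(24 + 80**2 - 11*80)/3 = 4100*(24 + 6400 - 880)/3 = (4100/3)*5544 = 7576800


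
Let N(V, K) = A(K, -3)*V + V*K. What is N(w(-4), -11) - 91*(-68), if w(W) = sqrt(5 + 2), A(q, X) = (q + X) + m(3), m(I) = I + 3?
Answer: 6188 - 19*sqrt(7) ≈ 6137.7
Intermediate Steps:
m(I) = 3 + I
A(q, X) = 6 + X + q (A(q, X) = (q + X) + (3 + 3) = (X + q) + 6 = 6 + X + q)
w(W) = sqrt(7)
N(V, K) = K*V + V*(3 + K) (N(V, K) = (6 - 3 + K)*V + V*K = (3 + K)*V + K*V = V*(3 + K) + K*V = K*V + V*(3 + K))
N(w(-4), -11) - 91*(-68) = sqrt(7)*(3 + 2*(-11)) - 91*(-68) = sqrt(7)*(3 - 22) + 6188 = sqrt(7)*(-19) + 6188 = -19*sqrt(7) + 6188 = 6188 - 19*sqrt(7)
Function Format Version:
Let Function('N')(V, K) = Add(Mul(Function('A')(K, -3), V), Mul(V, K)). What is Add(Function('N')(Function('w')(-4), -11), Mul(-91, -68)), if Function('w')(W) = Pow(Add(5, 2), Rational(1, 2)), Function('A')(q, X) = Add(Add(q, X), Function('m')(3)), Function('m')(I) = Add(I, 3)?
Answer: Add(6188, Mul(-19, Pow(7, Rational(1, 2)))) ≈ 6137.7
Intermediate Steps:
Function('m')(I) = Add(3, I)
Function('A')(q, X) = Add(6, X, q) (Function('A')(q, X) = Add(Add(q, X), Add(3, 3)) = Add(Add(X, q), 6) = Add(6, X, q))
Function('w')(W) = Pow(7, Rational(1, 2))
Function('N')(V, K) = Add(Mul(K, V), Mul(V, Add(3, K))) (Function('N')(V, K) = Add(Mul(Add(6, -3, K), V), Mul(V, K)) = Add(Mul(Add(3, K), V), Mul(K, V)) = Add(Mul(V, Add(3, K)), Mul(K, V)) = Add(Mul(K, V), Mul(V, Add(3, K))))
Add(Function('N')(Function('w')(-4), -11), Mul(-91, -68)) = Add(Mul(Pow(7, Rational(1, 2)), Add(3, Mul(2, -11))), Mul(-91, -68)) = Add(Mul(Pow(7, Rational(1, 2)), Add(3, -22)), 6188) = Add(Mul(Pow(7, Rational(1, 2)), -19), 6188) = Add(Mul(-19, Pow(7, Rational(1, 2))), 6188) = Add(6188, Mul(-19, Pow(7, Rational(1, 2))))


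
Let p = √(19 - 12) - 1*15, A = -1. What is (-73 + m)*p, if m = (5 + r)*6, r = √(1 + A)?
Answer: 645 - 43*√7 ≈ 531.23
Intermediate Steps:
r = 0 (r = √(1 - 1) = √0 = 0)
p = -15 + √7 (p = √7 - 15 = -15 + √7 ≈ -12.354)
m = 30 (m = (5 + 0)*6 = 5*6 = 30)
(-73 + m)*p = (-73 + 30)*(-15 + √7) = -43*(-15 + √7) = 645 - 43*√7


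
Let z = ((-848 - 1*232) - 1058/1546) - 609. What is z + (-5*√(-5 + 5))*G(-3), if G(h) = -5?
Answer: -1306126/773 ≈ -1689.7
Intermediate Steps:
z = -1306126/773 (z = ((-848 - 232) - 1058*1/1546) - 609 = (-1080 - 529/773) - 609 = -835369/773 - 609 = -1306126/773 ≈ -1689.7)
z + (-5*√(-5 + 5))*G(-3) = -1306126/773 - 5*√(-5 + 5)*(-5) = -1306126/773 - 5*√0*(-5) = -1306126/773 - 5*0*(-5) = -1306126/773 + 0*(-5) = -1306126/773 + 0 = -1306126/773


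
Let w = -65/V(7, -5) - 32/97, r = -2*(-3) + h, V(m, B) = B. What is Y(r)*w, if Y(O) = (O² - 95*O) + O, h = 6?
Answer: -1209336/97 ≈ -12467.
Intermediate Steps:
r = 12 (r = -2*(-3) + 6 = 6 + 6 = 12)
Y(O) = O² - 94*O
w = 1229/97 (w = -65/(-5) - 32/97 = -65*(-⅕) - 32*1/97 = 13 - 32/97 = 1229/97 ≈ 12.670)
Y(r)*w = (12*(-94 + 12))*(1229/97) = (12*(-82))*(1229/97) = -984*1229/97 = -1209336/97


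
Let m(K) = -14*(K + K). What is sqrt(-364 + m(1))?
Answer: 14*I*sqrt(2) ≈ 19.799*I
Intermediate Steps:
m(K) = -28*K
sqrt(-364 + m(1)) = sqrt(-364 - 28*1) = sqrt(-364 - 28) = sqrt(-392) = 14*I*sqrt(2)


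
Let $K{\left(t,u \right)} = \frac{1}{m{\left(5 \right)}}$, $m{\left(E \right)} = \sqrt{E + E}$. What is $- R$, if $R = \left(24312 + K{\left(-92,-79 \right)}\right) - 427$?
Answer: $-23885 - \frac{\sqrt{10}}{10} \approx -23885.0$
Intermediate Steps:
$m{\left(E \right)} = \sqrt{2} \sqrt{E}$ ($m{\left(E \right)} = \sqrt{2 E} = \sqrt{2} \sqrt{E}$)
$K{\left(t,u \right)} = \frac{\sqrt{10}}{10}$ ($K{\left(t,u \right)} = \frac{1}{\sqrt{2} \sqrt{5}} = \frac{1}{\sqrt{10}} = \frac{\sqrt{10}}{10}$)
$R = 23885 + \frac{\sqrt{10}}{10}$ ($R = \left(24312 + \frac{\sqrt{10}}{10}\right) - 427 = 23885 + \frac{\sqrt{10}}{10} \approx 23885.0$)
$- R = - (23885 + \frac{\sqrt{10}}{10}) = -23885 - \frac{\sqrt{10}}{10}$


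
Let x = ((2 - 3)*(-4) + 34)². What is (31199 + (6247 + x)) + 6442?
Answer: 45332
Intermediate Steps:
x = 1444 (x = (-1*(-4) + 34)² = (4 + 34)² = 38² = 1444)
(31199 + (6247 + x)) + 6442 = (31199 + (6247 + 1444)) + 6442 = (31199 + 7691) + 6442 = 38890 + 6442 = 45332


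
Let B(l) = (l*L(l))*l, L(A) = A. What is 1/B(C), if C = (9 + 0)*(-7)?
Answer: -1/250047 ≈ -3.9992e-6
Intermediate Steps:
C = -63 (C = 9*(-7) = -63)
B(l) = l³ (B(l) = (l*l)*l = l²*l = l³)
1/B(C) = 1/((-63)³) = 1/(-250047) = -1/250047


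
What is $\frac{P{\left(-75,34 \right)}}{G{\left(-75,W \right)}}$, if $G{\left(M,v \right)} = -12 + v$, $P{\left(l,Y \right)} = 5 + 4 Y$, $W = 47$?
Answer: $\frac{141}{35} \approx 4.0286$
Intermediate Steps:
$\frac{P{\left(-75,34 \right)}}{G{\left(-75,W \right)}} = \frac{5 + 4 \cdot 34}{-12 + 47} = \frac{5 + 136}{35} = 141 \cdot \frac{1}{35} = \frac{141}{35}$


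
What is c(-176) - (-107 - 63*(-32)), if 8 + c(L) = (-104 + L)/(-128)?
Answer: -30637/16 ≈ -1914.8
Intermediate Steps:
c(L) = -115/16 - L/128 (c(L) = -8 + (-104 + L)/(-128) = -8 + (-104 + L)*(-1/128) = -8 + (13/16 - L/128) = -115/16 - L/128)
c(-176) - (-107 - 63*(-32)) = (-115/16 - 1/128*(-176)) - (-107 - 63*(-32)) = (-115/16 + 11/8) - (-107 + 2016) = -93/16 - 1*1909 = -93/16 - 1909 = -30637/16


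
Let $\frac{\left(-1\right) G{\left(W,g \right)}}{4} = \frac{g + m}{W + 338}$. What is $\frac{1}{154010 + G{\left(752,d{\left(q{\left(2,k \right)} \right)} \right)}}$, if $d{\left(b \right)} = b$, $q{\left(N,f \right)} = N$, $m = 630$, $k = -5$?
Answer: $\frac{545}{83934186} \approx 6.4932 \cdot 10^{-6}$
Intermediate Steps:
$G{\left(W,g \right)} = - \frac{4 \left(630 + g\right)}{338 + W}$ ($G{\left(W,g \right)} = - 4 \frac{g + 630}{W + 338} = - 4 \frac{630 + g}{338 + W} = - \frac{4 \left(630 + g\right)}{338 + W}$)
$\frac{1}{154010 + G{\left(752,d{\left(q{\left(2,k \right)} \right)} \right)}} = \frac{1}{154010 + \frac{4 \left(-630 - 2\right)}{338 + 752}} = \frac{1}{154010 + \frac{4 \left(-630 - 2\right)}{1090}} = \frac{1}{154010 + 4 \cdot \frac{1}{1090} \left(-632\right)} = \frac{1}{154010 - \frac{1264}{545}} = \frac{1}{\frac{83934186}{545}} = \frac{545}{83934186}$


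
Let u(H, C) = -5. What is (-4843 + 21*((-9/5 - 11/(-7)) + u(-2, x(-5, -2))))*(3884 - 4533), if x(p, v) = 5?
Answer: 16071836/5 ≈ 3.2144e+6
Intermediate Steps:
(-4843 + 21*((-9/5 - 11/(-7)) + u(-2, x(-5, -2))))*(3884 - 4533) = (-4843 + 21*((-9/5 - 11/(-7)) - 5))*(3884 - 4533) = (-4843 + 21*((-9*1/5 - 11*(-1/7)) - 5))*(-649) = (-4843 + 21*((-9/5 + 11/7) - 5))*(-649) = (-4843 + 21*(-8/35 - 5))*(-649) = (-4843 + 21*(-183/35))*(-649) = (-4843 - 549/5)*(-649) = -24764/5*(-649) = 16071836/5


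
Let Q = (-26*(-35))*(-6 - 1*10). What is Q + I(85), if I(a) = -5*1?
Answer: -14565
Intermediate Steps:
I(a) = -5
Q = -14560 (Q = 910*(-6 - 10) = 910*(-16) = -14560)
Q + I(85) = -14560 - 5 = -14565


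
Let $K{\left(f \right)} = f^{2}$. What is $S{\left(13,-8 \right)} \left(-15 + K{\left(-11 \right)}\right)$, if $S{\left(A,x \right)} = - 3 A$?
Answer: $-4134$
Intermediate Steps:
$S{\left(13,-8 \right)} \left(-15 + K{\left(-11 \right)}\right) = \left(-3\right) 13 \left(-15 + \left(-11\right)^{2}\right) = - 39 \left(-15 + 121\right) = \left(-39\right) 106 = -4134$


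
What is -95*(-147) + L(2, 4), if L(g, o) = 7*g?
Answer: 13979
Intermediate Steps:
-95*(-147) + L(2, 4) = -95*(-147) + 7*2 = 13965 + 14 = 13979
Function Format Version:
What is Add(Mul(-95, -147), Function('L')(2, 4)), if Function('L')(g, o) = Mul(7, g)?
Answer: 13979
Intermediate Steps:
Add(Mul(-95, -147), Function('L')(2, 4)) = Add(Mul(-95, -147), Mul(7, 2)) = Add(13965, 14) = 13979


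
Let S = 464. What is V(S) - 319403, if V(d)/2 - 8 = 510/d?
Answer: -37048637/116 ≈ -3.1939e+5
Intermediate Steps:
V(d) = 16 + 1020/d (V(d) = 16 + 2*(510/d) = 16 + 1020/d)
V(S) - 319403 = (16 + 1020/464) - 319403 = (16 + 1020*(1/464)) - 319403 = (16 + 255/116) - 319403 = 2111/116 - 319403 = -37048637/116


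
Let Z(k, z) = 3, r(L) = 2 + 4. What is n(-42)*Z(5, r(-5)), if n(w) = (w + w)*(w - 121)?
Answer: 41076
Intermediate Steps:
r(L) = 6
n(w) = 2*w*(-121 + w) (n(w) = (2*w)*(-121 + w) = 2*w*(-121 + w))
n(-42)*Z(5, r(-5)) = (2*(-42)*(-121 - 42))*3 = (2*(-42)*(-163))*3 = 13692*3 = 41076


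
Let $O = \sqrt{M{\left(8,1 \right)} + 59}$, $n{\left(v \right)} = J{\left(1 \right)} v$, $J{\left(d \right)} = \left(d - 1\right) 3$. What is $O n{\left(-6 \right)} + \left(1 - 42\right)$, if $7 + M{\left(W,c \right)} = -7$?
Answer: $-41$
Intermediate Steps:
$M{\left(W,c \right)} = -14$ ($M{\left(W,c \right)} = -7 - 7 = -14$)
$J{\left(d \right)} = -3 + 3 d$ ($J{\left(d \right)} = \left(-1 + d\right) 3 = -3 + 3 d$)
$n{\left(v \right)} = 0$ ($n{\left(v \right)} = \left(-3 + 3 \cdot 1\right) v = \left(-3 + 3\right) v = 0 v = 0$)
$O = 3 \sqrt{5}$ ($O = \sqrt{-14 + 59} = \sqrt{45} = 3 \sqrt{5} \approx 6.7082$)
$O n{\left(-6 \right)} + \left(1 - 42\right) = 3 \sqrt{5} \cdot 0 + \left(1 - 42\right) = 0 + \left(1 - 42\right) = 0 - 41 = -41$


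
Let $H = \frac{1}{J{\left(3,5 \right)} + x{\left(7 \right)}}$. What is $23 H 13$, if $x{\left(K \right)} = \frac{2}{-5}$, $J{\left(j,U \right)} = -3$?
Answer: $- \frac{1495}{17} \approx -87.941$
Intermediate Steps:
$x{\left(K \right)} = - \frac{2}{5}$ ($x{\left(K \right)} = 2 \left(- \frac{1}{5}\right) = - \frac{2}{5}$)
$H = - \frac{5}{17}$ ($H = \frac{1}{-3 - \frac{2}{5}} = \frac{1}{- \frac{17}{5}} = - \frac{5}{17} \approx -0.29412$)
$23 H 13 = 23 \left(- \frac{5}{17}\right) 13 = \left(- \frac{115}{17}\right) 13 = - \frac{1495}{17}$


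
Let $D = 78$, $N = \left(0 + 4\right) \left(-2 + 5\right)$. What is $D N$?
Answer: $936$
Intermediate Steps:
$N = 12$ ($N = 4 \cdot 3 = 12$)
$D N = 78 \cdot 12 = 936$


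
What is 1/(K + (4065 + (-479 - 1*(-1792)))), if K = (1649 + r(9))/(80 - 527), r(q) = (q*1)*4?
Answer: 447/2402281 ≈ 0.00018607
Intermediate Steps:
r(q) = 4*q (r(q) = q*4 = 4*q)
K = -1685/447 (K = (1649 + 4*9)/(80 - 527) = (1649 + 36)/(-447) = 1685*(-1/447) = -1685/447 ≈ -3.7696)
1/(K + (4065 + (-479 - 1*(-1792)))) = 1/(-1685/447 + (4065 + (-479 - 1*(-1792)))) = 1/(-1685/447 + (4065 + (-479 + 1792))) = 1/(-1685/447 + (4065 + 1313)) = 1/(-1685/447 + 5378) = 1/(2402281/447) = 447/2402281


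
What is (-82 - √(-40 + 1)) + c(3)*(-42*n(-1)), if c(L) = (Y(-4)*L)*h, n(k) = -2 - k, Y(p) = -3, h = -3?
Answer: 1052 - I*√39 ≈ 1052.0 - 6.245*I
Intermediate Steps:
c(L) = 9*L (c(L) = -3*L*(-3) = 9*L)
(-82 - √(-40 + 1)) + c(3)*(-42*n(-1)) = (-82 - √(-40 + 1)) + (9*3)*(-42*(-2 - 1*(-1))) = (-82 - √(-39)) + 27*(-42*(-2 + 1)) = (-82 - I*√39) + 27*(-42*(-1)) = (-82 - I*√39) + 27*42 = (-82 - I*√39) + 1134 = 1052 - I*√39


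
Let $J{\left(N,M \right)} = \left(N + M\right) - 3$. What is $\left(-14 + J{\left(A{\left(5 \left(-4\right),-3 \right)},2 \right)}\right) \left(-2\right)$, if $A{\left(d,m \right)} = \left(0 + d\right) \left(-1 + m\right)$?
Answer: $-130$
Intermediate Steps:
$A{\left(d,m \right)} = d \left(-1 + m\right)$
$J{\left(N,M \right)} = -3 + M + N$ ($J{\left(N,M \right)} = \left(M + N\right) - 3 = -3 + M + N$)
$\left(-14 + J{\left(A{\left(5 \left(-4\right),-3 \right)},2 \right)}\right) \left(-2\right) = \left(-14 + \left(-3 + 2 + 5 \left(-4\right) \left(-1 - 3\right)\right)\right) \left(-2\right) = \left(-14 - -79\right) \left(-2\right) = \left(-14 + \left(-3 + 2 + 80\right)\right) \left(-2\right) = \left(-14 + 79\right) \left(-2\right) = 65 \left(-2\right) = -130$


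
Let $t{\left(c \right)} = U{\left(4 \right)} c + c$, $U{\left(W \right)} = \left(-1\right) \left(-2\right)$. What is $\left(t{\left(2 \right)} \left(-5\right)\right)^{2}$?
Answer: $900$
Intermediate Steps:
$U{\left(W \right)} = 2$
$t{\left(c \right)} = 3 c$ ($t{\left(c \right)} = 2 c + c = 3 c$)
$\left(t{\left(2 \right)} \left(-5\right)\right)^{2} = \left(3 \cdot 2 \left(-5\right)\right)^{2} = \left(6 \left(-5\right)\right)^{2} = \left(-30\right)^{2} = 900$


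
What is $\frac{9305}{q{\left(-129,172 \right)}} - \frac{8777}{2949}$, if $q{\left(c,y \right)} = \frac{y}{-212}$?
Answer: $- \frac{1454720996}{126807} \approx -11472.0$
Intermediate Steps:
$q{\left(c,y \right)} = - \frac{y}{212}$ ($q{\left(c,y \right)} = y \left(- \frac{1}{212}\right) = - \frac{y}{212}$)
$\frac{9305}{q{\left(-129,172 \right)}} - \frac{8777}{2949} = \frac{9305}{\left(- \frac{1}{212}\right) 172} - \frac{8777}{2949} = \frac{9305}{- \frac{43}{53}} - \frac{8777}{2949} = 9305 \left(- \frac{53}{43}\right) - \frac{8777}{2949} = - \frac{493165}{43} - \frac{8777}{2949} = - \frac{1454720996}{126807}$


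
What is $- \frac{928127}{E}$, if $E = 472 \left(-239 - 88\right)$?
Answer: $\frac{928127}{154344} \approx 6.0134$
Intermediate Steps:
$E = -154344$ ($E = 472 \left(-239 - 88\right) = 472 \left(-327\right) = -154344$)
$- \frac{928127}{E} = - \frac{928127}{-154344} = \left(-928127\right) \left(- \frac{1}{154344}\right) = \frac{928127}{154344}$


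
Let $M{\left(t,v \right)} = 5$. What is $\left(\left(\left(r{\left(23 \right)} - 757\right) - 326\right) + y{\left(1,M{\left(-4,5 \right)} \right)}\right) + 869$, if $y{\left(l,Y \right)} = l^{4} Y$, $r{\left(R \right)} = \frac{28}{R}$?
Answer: $- \frac{4779}{23} \approx -207.78$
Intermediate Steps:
$y{\left(l,Y \right)} = Y l^{4}$
$\left(\left(\left(r{\left(23 \right)} - 757\right) - 326\right) + y{\left(1,M{\left(-4,5 \right)} \right)}\right) + 869 = \left(\left(\left(\frac{28}{23} - 757\right) - 326\right) + 5 \cdot 1^{4}\right) + 869 = \left(\left(\left(28 \cdot \frac{1}{23} - 757\right) - 326\right) + 5 \cdot 1\right) + 869 = \left(\left(\left(\frac{28}{23} - 757\right) - 326\right) + 5\right) + 869 = \left(\left(- \frac{17383}{23} - 326\right) + 5\right) + 869 = \left(- \frac{24881}{23} + 5\right) + 869 = - \frac{24766}{23} + 869 = - \frac{4779}{23}$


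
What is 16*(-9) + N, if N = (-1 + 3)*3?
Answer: -138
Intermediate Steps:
N = 6 (N = 2*3 = 6)
16*(-9) + N = 16*(-9) + 6 = -144 + 6 = -138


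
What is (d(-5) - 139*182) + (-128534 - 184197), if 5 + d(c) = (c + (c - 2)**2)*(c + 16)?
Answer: -337550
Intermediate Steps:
d(c) = -5 + (16 + c)*(c + (-2 + c)**2) (d(c) = -5 + (c + (c - 2)**2)*(c + 16) = -5 + (c + (-2 + c)**2)*(16 + c) = -5 + (16 + c)*(c + (-2 + c)**2))
(d(-5) - 139*182) + (-128534 - 184197) = ((59 + (-5)**3 - 44*(-5) + 13*(-5)**2) - 139*182) + (-128534 - 184197) = ((59 - 125 + 220 + 13*25) - 25298) - 312731 = ((59 - 125 + 220 + 325) - 25298) - 312731 = (479 - 25298) - 312731 = -24819 - 312731 = -337550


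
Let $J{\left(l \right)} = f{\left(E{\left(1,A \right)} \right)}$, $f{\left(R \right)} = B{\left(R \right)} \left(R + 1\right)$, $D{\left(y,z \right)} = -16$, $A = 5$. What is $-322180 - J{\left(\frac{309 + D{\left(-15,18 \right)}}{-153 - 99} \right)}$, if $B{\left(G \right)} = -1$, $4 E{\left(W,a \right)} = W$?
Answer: $- \frac{1288715}{4} \approx -3.2218 \cdot 10^{5}$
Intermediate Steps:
$E{\left(W,a \right)} = \frac{W}{4}$
$f{\left(R \right)} = -1 - R$ ($f{\left(R \right)} = - (R + 1) = - (1 + R) = -1 - R$)
$J{\left(l \right)} = - \frac{5}{4}$ ($J{\left(l \right)} = -1 - \frac{1}{4} \cdot 1 = -1 - \frac{1}{4} = - \frac{5}{4}$)
$-322180 - J{\left(\frac{309 + D{\left(-15,18 \right)}}{-153 - 99} \right)} = -322180 - - \frac{5}{4} = -322180 + \frac{5}{4} = - \frac{1288715}{4}$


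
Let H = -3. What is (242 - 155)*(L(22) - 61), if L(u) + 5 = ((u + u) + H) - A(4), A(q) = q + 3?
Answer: -2784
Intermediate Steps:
A(q) = 3 + q
L(u) = -15 + 2*u (L(u) = -5 + (((u + u) - 3) - (3 + 4)) = -5 + ((2*u - 3) - 1*7) = -5 + ((-3 + 2*u) - 7) = -5 + (-10 + 2*u) = -15 + 2*u)
(242 - 155)*(L(22) - 61) = (242 - 155)*((-15 + 2*22) - 61) = 87*((-15 + 44) - 61) = 87*(29 - 61) = 87*(-32) = -2784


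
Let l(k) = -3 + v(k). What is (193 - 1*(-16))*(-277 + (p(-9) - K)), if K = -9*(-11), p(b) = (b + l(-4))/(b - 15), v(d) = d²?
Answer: -471713/6 ≈ -78619.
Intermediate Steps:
l(k) = -3 + k²
p(b) = (13 + b)/(-15 + b) (p(b) = (b + (-3 + (-4)²))/(b - 15) = (b + (-3 + 16))/(-15 + b) = (b + 13)/(-15 + b) = (13 + b)/(-15 + b))
K = 99
(193 - 1*(-16))*(-277 + (p(-9) - K)) = (193 - 1*(-16))*(-277 + ((13 - 9)/(-15 - 9) - 1*99)) = (193 + 16)*(-277 + (4/(-24) - 99)) = 209*(-277 + (-1/24*4 - 99)) = 209*(-277 + (-⅙ - 99)) = 209*(-277 - 595/6) = 209*(-2257/6) = -471713/6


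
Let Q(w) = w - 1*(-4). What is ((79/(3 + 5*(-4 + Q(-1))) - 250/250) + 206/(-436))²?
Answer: 19945156/11881 ≈ 1678.7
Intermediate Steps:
Q(w) = 4 + w (Q(w) = w + 4 = 4 + w)
((79/(3 + 5*(-4 + Q(-1))) - 250/250) + 206/(-436))² = ((79/(3 + 5*(-4 + (4 - 1))) - 250/250) + 206/(-436))² = ((79/(3 + 5*(-4 + 3)) - 250*1/250) + 206*(-1/436))² = ((79/(3 + 5*(-1)) - 1) - 103/218)² = ((79/(3 - 5) - 1) - 103/218)² = ((79/(-2) - 1) - 103/218)² = ((79*(-½) - 1) - 103/218)² = ((-79/2 - 1) - 103/218)² = (-81/2 - 103/218)² = (-4466/109)² = 19945156/11881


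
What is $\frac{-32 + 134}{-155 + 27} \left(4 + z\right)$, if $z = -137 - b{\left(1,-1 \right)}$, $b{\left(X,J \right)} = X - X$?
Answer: $\frac{6783}{64} \approx 105.98$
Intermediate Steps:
$b{\left(X,J \right)} = 0$
$z = -137$ ($z = -137 - 0 = -137 + 0 = -137$)
$\frac{-32 + 134}{-155 + 27} \left(4 + z\right) = \frac{-32 + 134}{-155 + 27} \left(4 - 137\right) = \frac{102}{-128} \left(-133\right) = 102 \left(- \frac{1}{128}\right) \left(-133\right) = \left(- \frac{51}{64}\right) \left(-133\right) = \frac{6783}{64}$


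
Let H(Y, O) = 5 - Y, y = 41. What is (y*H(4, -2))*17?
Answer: 697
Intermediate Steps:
(y*H(4, -2))*17 = (41*(5 - 1*4))*17 = (41*(5 - 4))*17 = (41*1)*17 = 41*17 = 697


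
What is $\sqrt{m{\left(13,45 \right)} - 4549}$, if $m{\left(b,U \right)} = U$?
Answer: $2 i \sqrt{1126} \approx 67.112 i$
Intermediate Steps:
$\sqrt{m{\left(13,45 \right)} - 4549} = \sqrt{45 - 4549} = \sqrt{-4504} = 2 i \sqrt{1126}$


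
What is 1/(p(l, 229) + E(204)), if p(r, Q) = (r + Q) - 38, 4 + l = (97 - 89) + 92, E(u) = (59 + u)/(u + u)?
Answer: 408/117359 ≈ 0.0034765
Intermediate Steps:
E(u) = (59 + u)/(2*u) (E(u) = (59 + u)/((2*u)) = (59 + u)*(1/(2*u)) = (59 + u)/(2*u))
l = 96 (l = -4 + ((97 - 89) + 92) = -4 + (8 + 92) = -4 + 100 = 96)
p(r, Q) = -38 + Q + r (p(r, Q) = (Q + r) - 38 = -38 + Q + r)
1/(p(l, 229) + E(204)) = 1/((-38 + 229 + 96) + (½)*(59 + 204)/204) = 1/(287 + (½)*(1/204)*263) = 1/(287 + 263/408) = 1/(117359/408) = 408/117359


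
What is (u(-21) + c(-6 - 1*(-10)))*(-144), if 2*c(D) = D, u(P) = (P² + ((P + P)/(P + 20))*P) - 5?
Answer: 63936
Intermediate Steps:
u(P) = -5 + P² + 2*P²/(20 + P) (u(P) = (P² + ((2*P)/(20 + P))*P) - 5 = (P² + (2*P/(20 + P))*P) - 5 = (P² + 2*P²/(20 + P)) - 5 = -5 + P² + 2*P²/(20 + P))
c(D) = D/2
(u(-21) + c(-6 - 1*(-10)))*(-144) = ((-100 + (-21)³ - 5*(-21) + 22*(-21)²)/(20 - 21) + (-6 - 1*(-10))/2)*(-144) = ((-100 - 9261 + 105 + 22*441)/(-1) + (-6 + 10)/2)*(-144) = (-(-100 - 9261 + 105 + 9702) + (½)*4)*(-144) = (-1*446 + 2)*(-144) = (-446 + 2)*(-144) = -444*(-144) = 63936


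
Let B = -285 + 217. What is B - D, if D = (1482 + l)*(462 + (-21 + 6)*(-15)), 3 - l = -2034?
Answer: -2417621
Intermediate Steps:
l = 2037 (l = 3 - 1*(-2034) = 3 + 2034 = 2037)
B = -68
D = 2417553 (D = (1482 + 2037)*(462 + (-21 + 6)*(-15)) = 3519*(462 - 15*(-15)) = 3519*(462 + 225) = 3519*687 = 2417553)
B - D = -68 - 1*2417553 = -68 - 2417553 = -2417621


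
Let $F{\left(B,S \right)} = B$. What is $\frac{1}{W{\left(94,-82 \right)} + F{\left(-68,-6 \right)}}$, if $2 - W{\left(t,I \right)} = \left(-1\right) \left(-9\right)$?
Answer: $- \frac{1}{75} \approx -0.013333$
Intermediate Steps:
$W{\left(t,I \right)} = -7$ ($W{\left(t,I \right)} = 2 - \left(-1\right) \left(-9\right) = 2 - 9 = -7$)
$\frac{1}{W{\left(94,-82 \right)} + F{\left(-68,-6 \right)}} = \frac{1}{-7 - 68} = \frac{1}{-75} = - \frac{1}{75}$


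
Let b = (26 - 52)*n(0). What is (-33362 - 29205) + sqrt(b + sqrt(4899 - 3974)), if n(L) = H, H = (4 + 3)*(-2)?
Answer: -62567 + sqrt(364 + 5*sqrt(37)) ≈ -62547.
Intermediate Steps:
H = -14 (H = 7*(-2) = -14)
n(L) = -14
b = 364 (b = (26 - 52)*(-14) = -26*(-14) = 364)
(-33362 - 29205) + sqrt(b + sqrt(4899 - 3974)) = (-33362 - 29205) + sqrt(364 + sqrt(4899 - 3974)) = -62567 + sqrt(364 + sqrt(925)) = -62567 + sqrt(364 + 5*sqrt(37))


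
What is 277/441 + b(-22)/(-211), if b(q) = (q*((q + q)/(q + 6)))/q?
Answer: 228937/372204 ≈ 0.61508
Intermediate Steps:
b(q) = 2*q/(6 + q) (b(q) = (q*((2*q)/(6 + q)))/q = (q*(2*q/(6 + q)))/q = (2*q**2/(6 + q))/q = 2*q/(6 + q))
277/441 + b(-22)/(-211) = 277/441 + (2*(-22)/(6 - 22))/(-211) = 277*(1/441) + (2*(-22)/(-16))*(-1/211) = 277/441 + (2*(-22)*(-1/16))*(-1/211) = 277/441 + (11/4)*(-1/211) = 277/441 - 11/844 = 228937/372204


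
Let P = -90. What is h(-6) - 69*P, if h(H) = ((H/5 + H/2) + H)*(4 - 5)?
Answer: 31101/5 ≈ 6220.2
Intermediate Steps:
h(H) = -17*H/10 (h(H) = ((H*(⅕) + H*(½)) + H)*(-1) = ((H/5 + H/2) + H)*(-1) = (7*H/10 + H)*(-1) = (17*H/10)*(-1) = -17*H/10)
h(-6) - 69*P = -17/10*(-6) - 69*(-90) = 51/5 + 6210 = 31101/5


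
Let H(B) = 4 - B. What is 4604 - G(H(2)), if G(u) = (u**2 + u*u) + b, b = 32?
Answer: 4564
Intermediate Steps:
G(u) = 32 + 2*u**2 (G(u) = (u**2 + u*u) + 32 = (u**2 + u**2) + 32 = 2*u**2 + 32 = 32 + 2*u**2)
4604 - G(H(2)) = 4604 - (32 + 2*(4 - 1*2)**2) = 4604 - (32 + 2*(4 - 2)**2) = 4604 - (32 + 2*2**2) = 4604 - (32 + 2*4) = 4604 - (32 + 8) = 4604 - 1*40 = 4604 - 40 = 4564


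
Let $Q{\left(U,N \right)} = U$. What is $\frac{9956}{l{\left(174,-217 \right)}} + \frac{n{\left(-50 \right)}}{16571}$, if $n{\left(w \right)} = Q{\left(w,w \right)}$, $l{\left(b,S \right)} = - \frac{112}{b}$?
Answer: $- \frac{3588334753}{231994} \approx -15467.0$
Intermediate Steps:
$n{\left(w \right)} = w$
$\frac{9956}{l{\left(174,-217 \right)}} + \frac{n{\left(-50 \right)}}{16571} = \frac{9956}{\left(-112\right) \frac{1}{174}} - \frac{50}{16571} = \frac{9956}{- \frac{56}{87}} - \frac{50}{16571} = 9956 \left(- \frac{87}{56}\right) - \frac{50}{16571} = - \frac{216543}{14} - \frac{50}{16571} = - \frac{3588334753}{231994}$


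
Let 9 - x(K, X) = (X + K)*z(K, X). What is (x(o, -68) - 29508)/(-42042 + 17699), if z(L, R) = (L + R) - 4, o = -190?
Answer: 97095/24343 ≈ 3.9886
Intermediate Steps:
z(L, R) = -4 + L + R
x(K, X) = 9 - (K + X)*(-4 + K + X) (x(K, X) = 9 - (X + K)*(-4 + K + X) = 9 - (K + X)*(-4 + K + X))
(x(o, -68) - 29508)/(-42042 + 17699) = ((9 - 1*(-190)*(-4 - 190 - 68) - 1*(-68)*(-4 - 190 - 68)) - 29508)/(-42042 + 17699) = ((9 - 1*(-190)*(-262) - 1*(-68)*(-262)) - 29508)/(-24343) = ((9 - 49780 - 17816) - 29508)*(-1/24343) = (-67587 - 29508)*(-1/24343) = -97095*(-1/24343) = 97095/24343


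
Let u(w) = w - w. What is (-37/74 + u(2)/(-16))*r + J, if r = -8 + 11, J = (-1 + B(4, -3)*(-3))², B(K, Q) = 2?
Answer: 95/2 ≈ 47.500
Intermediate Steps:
u(w) = 0
J = 49 (J = (-1 + 2*(-3))² = (-1 - 6)² = (-7)² = 49)
r = 3
(-37/74 + u(2)/(-16))*r + J = (-37/74 + 0/(-16))*3 + 49 = (-37*1/74 + 0*(-1/16))*3 + 49 = (-½ + 0)*3 + 49 = -½*3 + 49 = -3/2 + 49 = 95/2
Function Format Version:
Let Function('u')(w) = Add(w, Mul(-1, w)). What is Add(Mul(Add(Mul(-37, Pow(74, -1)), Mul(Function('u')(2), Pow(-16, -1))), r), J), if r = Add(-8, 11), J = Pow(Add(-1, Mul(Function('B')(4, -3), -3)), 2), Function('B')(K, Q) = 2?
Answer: Rational(95, 2) ≈ 47.500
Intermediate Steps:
Function('u')(w) = 0
J = 49 (J = Pow(Add(-1, Mul(2, -3)), 2) = Pow(Add(-1, -6), 2) = Pow(-7, 2) = 49)
r = 3
Add(Mul(Add(Mul(-37, Pow(74, -1)), Mul(Function('u')(2), Pow(-16, -1))), r), J) = Add(Mul(Add(Mul(-37, Pow(74, -1)), Mul(0, Pow(-16, -1))), 3), 49) = Add(Mul(Add(Mul(-37, Rational(1, 74)), Mul(0, Rational(-1, 16))), 3), 49) = Add(Mul(Add(Rational(-1, 2), 0), 3), 49) = Add(Mul(Rational(-1, 2), 3), 49) = Add(Rational(-3, 2), 49) = Rational(95, 2)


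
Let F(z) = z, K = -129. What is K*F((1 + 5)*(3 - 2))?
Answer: -774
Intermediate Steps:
K*F((1 + 5)*(3 - 2)) = -129*(1 + 5)*(3 - 2) = -774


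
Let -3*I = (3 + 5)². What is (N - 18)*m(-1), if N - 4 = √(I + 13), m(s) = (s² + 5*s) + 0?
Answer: 56 - 20*I*√3/3 ≈ 56.0 - 11.547*I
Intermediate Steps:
I = -64/3 (I = -(3 + 5)²/3 = -⅓*8² = -⅓*64 = -64/3 ≈ -21.333)
m(s) = s² + 5*s
N = 4 + 5*I*√3/3 (N = 4 + √(-64/3 + 13) = 4 + √(-25/3) = 4 + 5*I*√3/3 ≈ 4.0 + 2.8868*I)
(N - 18)*m(-1) = ((4 + 5*I*√3/3) - 18)*(-(5 - 1)) = (-14 + 5*I*√3/3)*(-1*4) = (-14 + 5*I*√3/3)*(-4) = 56 - 20*I*√3/3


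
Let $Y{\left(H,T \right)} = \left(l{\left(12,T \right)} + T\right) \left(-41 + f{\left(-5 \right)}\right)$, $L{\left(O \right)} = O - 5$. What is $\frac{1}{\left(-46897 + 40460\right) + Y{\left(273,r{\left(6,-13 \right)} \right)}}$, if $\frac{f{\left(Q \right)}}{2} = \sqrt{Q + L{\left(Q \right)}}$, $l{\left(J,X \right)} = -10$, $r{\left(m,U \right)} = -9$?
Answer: $\frac{i}{2 \left(- 2829 i + 19 \sqrt{15}\right)} \approx -0.00017662 + 4.5942 \cdot 10^{-6} i$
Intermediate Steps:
$L{\left(O \right)} = -5 + O$
$f{\left(Q \right)} = 2 \sqrt{-5 + 2 Q}$ ($f{\left(Q \right)} = 2 \sqrt{Q + \left(-5 + Q\right)} = 2 \sqrt{-5 + 2 Q}$)
$Y{\left(H,T \right)} = \left(-41 + 2 i \sqrt{15}\right) \left(-10 + T\right)$ ($Y{\left(H,T \right)} = \left(-10 + T\right) \left(-41 + 2 \sqrt{-5 + 2 \left(-5\right)}\right) = \left(-10 + T\right) \left(-41 + 2 \sqrt{-5 - 10}\right) = \left(-10 + T\right) \left(-41 + 2 \sqrt{-15}\right) = \left(-10 + T\right) \left(-41 + 2 i \sqrt{15}\right) = \left(-41 + 2 i \sqrt{15}\right) \left(-10 + T\right)$)
$\frac{1}{\left(-46897 + 40460\right) + Y{\left(273,r{\left(6,-13 \right)} \right)}} = \frac{1}{\left(-46897 + 40460\right) + \left(410 - -369 - 20 i \sqrt{15} + 2 i \left(-9\right) \sqrt{15}\right)} = \frac{1}{-6437 + \left(410 + 369 - 20 i \sqrt{15} - 18 i \sqrt{15}\right)} = \frac{1}{-6437 + \left(779 - 38 i \sqrt{15}\right)} = \frac{1}{-5658 - 38 i \sqrt{15}}$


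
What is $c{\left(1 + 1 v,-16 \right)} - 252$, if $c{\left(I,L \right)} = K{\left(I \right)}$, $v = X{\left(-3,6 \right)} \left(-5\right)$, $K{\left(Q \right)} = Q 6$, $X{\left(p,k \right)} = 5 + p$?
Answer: $-306$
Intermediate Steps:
$K{\left(Q \right)} = 6 Q$
$v = -10$ ($v = \left(5 - 3\right) \left(-5\right) = 2 \left(-5\right) = -10$)
$c{\left(I,L \right)} = 6 I$
$c{\left(1 + 1 v,-16 \right)} - 252 = 6 \left(1 + 1 \left(-10\right)\right) - 252 = 6 \left(1 - 10\right) - 252 = 6 \left(-9\right) - 252 = -54 - 252 = -306$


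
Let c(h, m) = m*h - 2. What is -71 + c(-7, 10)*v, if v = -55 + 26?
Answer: 2017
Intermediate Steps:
c(h, m) = -2 + h*m (c(h, m) = h*m - 2 = -2 + h*m)
v = -29
-71 + c(-7, 10)*v = -71 + (-2 - 7*10)*(-29) = -71 + (-2 - 70)*(-29) = -71 - 72*(-29) = -71 + 2088 = 2017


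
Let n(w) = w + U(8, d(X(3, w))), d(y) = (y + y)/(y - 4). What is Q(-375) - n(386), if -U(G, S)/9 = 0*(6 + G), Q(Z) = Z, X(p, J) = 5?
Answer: -761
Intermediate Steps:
d(y) = 2*y/(-4 + y) (d(y) = (2*y)/(-4 + y) = 2*y/(-4 + y))
U(G, S) = 0 (U(G, S) = -0*(6 + G) = -9*0 = 0)
n(w) = w (n(w) = w + 0 = w)
Q(-375) - n(386) = -375 - 1*386 = -375 - 386 = -761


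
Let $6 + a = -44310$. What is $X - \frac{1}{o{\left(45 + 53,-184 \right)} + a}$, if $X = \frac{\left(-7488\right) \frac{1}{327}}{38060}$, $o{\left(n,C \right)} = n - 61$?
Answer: $- \frac{26592961}{45923300665} \approx -0.00057907$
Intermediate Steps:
$a = -44316$ ($a = -6 - 44310 = -44316$)
$o{\left(n,C \right)} = -61 + n$
$X = - \frac{624}{1037135}$ ($X = \left(-7488\right) \frac{1}{327} \cdot \frac{1}{38060} = \left(- \frac{2496}{109}\right) \frac{1}{38060} = - \frac{624}{1037135} \approx -0.00060166$)
$X - \frac{1}{o{\left(45 + 53,-184 \right)} + a} = - \frac{624}{1037135} - \frac{1}{\left(-61 + \left(45 + 53\right)\right) - 44316} = - \frac{624}{1037135} - \frac{1}{\left(-61 + 98\right) - 44316} = - \frac{624}{1037135} - \frac{1}{37 - 44316} = - \frac{624}{1037135} - \frac{1}{-44279} = - \frac{624}{1037135} - - \frac{1}{44279} = - \frac{624}{1037135} + \frac{1}{44279} = - \frac{26592961}{45923300665}$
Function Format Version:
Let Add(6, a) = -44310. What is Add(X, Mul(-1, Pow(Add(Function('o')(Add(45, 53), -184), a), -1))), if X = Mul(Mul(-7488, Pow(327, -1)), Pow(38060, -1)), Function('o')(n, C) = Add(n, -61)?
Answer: Rational(-26592961, 45923300665) ≈ -0.00057907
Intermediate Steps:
a = -44316 (a = Add(-6, -44310) = -44316)
Function('o')(n, C) = Add(-61, n)
X = Rational(-624, 1037135) (X = Mul(Mul(-7488, Rational(1, 327)), Rational(1, 38060)) = Mul(Rational(-2496, 109), Rational(1, 38060)) = Rational(-624, 1037135) ≈ -0.00060166)
Add(X, Mul(-1, Pow(Add(Function('o')(Add(45, 53), -184), a), -1))) = Add(Rational(-624, 1037135), Mul(-1, Pow(Add(Add(-61, Add(45, 53)), -44316), -1))) = Add(Rational(-624, 1037135), Mul(-1, Pow(Add(Add(-61, 98), -44316), -1))) = Add(Rational(-624, 1037135), Mul(-1, Pow(Add(37, -44316), -1))) = Add(Rational(-624, 1037135), Mul(-1, Pow(-44279, -1))) = Add(Rational(-624, 1037135), Mul(-1, Rational(-1, 44279))) = Add(Rational(-624, 1037135), Rational(1, 44279)) = Rational(-26592961, 45923300665)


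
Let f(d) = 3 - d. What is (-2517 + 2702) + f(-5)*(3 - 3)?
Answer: 185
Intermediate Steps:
(-2517 + 2702) + f(-5)*(3 - 3) = (-2517 + 2702) + (3 - 1*(-5))*(3 - 3) = 185 + (3 + 5)*0 = 185 + 8*0 = 185 + 0 = 185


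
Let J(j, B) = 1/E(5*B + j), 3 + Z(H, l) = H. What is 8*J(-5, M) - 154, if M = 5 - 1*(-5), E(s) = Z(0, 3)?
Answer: -470/3 ≈ -156.67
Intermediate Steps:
Z(H, l) = -3 + H
E(s) = -3 (E(s) = -3 + 0 = -3)
M = 10 (M = 5 + 5 = 10)
J(j, B) = -⅓ (J(j, B) = 1/(-3) = -⅓)
8*J(-5, M) - 154 = 8*(-⅓) - 154 = -8/3 - 154 = -470/3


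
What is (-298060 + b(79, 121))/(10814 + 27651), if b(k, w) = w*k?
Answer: -288501/38465 ≈ -7.5004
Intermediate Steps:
b(k, w) = k*w
(-298060 + b(79, 121))/(10814 + 27651) = (-298060 + 79*121)/(10814 + 27651) = (-298060 + 9559)/38465 = -288501*1/38465 = -288501/38465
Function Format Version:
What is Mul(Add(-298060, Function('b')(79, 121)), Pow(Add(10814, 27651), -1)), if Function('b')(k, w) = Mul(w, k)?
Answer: Rational(-288501, 38465) ≈ -7.5004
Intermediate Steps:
Function('b')(k, w) = Mul(k, w)
Mul(Add(-298060, Function('b')(79, 121)), Pow(Add(10814, 27651), -1)) = Mul(Add(-298060, Mul(79, 121)), Pow(Add(10814, 27651), -1)) = Mul(Add(-298060, 9559), Pow(38465, -1)) = Mul(-288501, Rational(1, 38465)) = Rational(-288501, 38465)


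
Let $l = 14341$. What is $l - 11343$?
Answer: $2998$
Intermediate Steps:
$l - 11343 = 14341 - 11343 = 2998$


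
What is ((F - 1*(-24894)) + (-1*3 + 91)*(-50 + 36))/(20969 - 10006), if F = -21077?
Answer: 2585/10963 ≈ 0.23579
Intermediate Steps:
((F - 1*(-24894)) + (-1*3 + 91)*(-50 + 36))/(20969 - 10006) = ((-21077 - 1*(-24894)) + (-1*3 + 91)*(-50 + 36))/(20969 - 10006) = ((-21077 + 24894) + (-3 + 91)*(-14))/10963 = (3817 + 88*(-14))*(1/10963) = (3817 - 1232)*(1/10963) = 2585*(1/10963) = 2585/10963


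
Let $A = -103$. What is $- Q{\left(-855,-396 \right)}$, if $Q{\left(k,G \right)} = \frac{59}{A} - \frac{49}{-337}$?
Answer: $\frac{14836}{34711} \approx 0.42741$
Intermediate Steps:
$Q{\left(k,G \right)} = - \frac{14836}{34711}$ ($Q{\left(k,G \right)} = \frac{59}{-103} - \frac{49}{-337} = 59 \left(- \frac{1}{103}\right) - - \frac{49}{337} = - \frac{59}{103} + \frac{49}{337} = - \frac{14836}{34711}$)
$- Q{\left(-855,-396 \right)} = \left(-1\right) \left(- \frac{14836}{34711}\right) = \frac{14836}{34711}$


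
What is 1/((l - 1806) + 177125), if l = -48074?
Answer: 1/127245 ≈ 7.8588e-6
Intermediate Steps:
1/((l - 1806) + 177125) = 1/((-48074 - 1806) + 177125) = 1/(-49880 + 177125) = 1/127245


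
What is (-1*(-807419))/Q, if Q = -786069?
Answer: -807419/786069 ≈ -1.0272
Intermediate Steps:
(-1*(-807419))/Q = -1*(-807419)/(-786069) = 807419*(-1/786069) = -807419/786069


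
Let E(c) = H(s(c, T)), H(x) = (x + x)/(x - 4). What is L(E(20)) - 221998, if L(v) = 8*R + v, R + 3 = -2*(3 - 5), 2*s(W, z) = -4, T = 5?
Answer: -665968/3 ≈ -2.2199e+5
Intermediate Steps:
s(W, z) = -2 (s(W, z) = (½)*(-4) = -2)
R = 1 (R = -3 - 2*(3 - 5) = -3 - 2*(-2) = -3 + 4 = 1)
H(x) = 2*x/(-4 + x) (H(x) = (2*x)/(-4 + x) = 2*x/(-4 + x))
E(c) = ⅔ (E(c) = 2*(-2)/(-4 - 2) = 2*(-2)/(-6) = 2*(-2)*(-⅙) = ⅔)
L(v) = 8 + v (L(v) = 8*1 + v = 8 + v)
L(E(20)) - 221998 = (8 + ⅔) - 221998 = 26/3 - 221998 = -665968/3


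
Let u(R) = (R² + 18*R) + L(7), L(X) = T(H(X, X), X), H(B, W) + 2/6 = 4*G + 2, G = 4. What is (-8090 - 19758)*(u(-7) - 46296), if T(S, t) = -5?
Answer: 1291534544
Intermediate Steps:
H(B, W) = 53/3 (H(B, W) = -⅓ + (4*4 + 2) = -⅓ + (16 + 2) = -⅓ + 18 = 53/3)
L(X) = -5
u(R) = -5 + R² + 18*R (u(R) = (R² + 18*R) - 5 = -5 + R² + 18*R)
(-8090 - 19758)*(u(-7) - 46296) = (-8090 - 19758)*((-5 + (-7)² + 18*(-7)) - 46296) = -27848*((-5 + 49 - 126) - 46296) = -27848*(-82 - 46296) = -27848*(-46378) = 1291534544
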